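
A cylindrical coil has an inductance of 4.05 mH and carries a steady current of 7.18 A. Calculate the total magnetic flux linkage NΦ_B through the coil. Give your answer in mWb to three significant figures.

From L = NΦ_B/I, the flux linkage is NΦ_B = LI.
NΦ_B = (4.050×10^-3 H)(7.18 A) = 2.908×10^-2 Wb.

NΦ_B ≈ 29.1 mWb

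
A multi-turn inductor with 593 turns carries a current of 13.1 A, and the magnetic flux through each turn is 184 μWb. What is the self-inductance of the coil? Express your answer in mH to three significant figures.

Self-inductance is defined by L = NΦ_B/I (flux linkage over current).
L = (593)(1.840×10^-4 Wb)/(13.1 A) = 8.329×10^-3 H.

L ≈ 8.33 mH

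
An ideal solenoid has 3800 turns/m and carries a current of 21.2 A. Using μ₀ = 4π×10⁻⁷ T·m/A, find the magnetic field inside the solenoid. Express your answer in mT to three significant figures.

Inside a long solenoid, B = μ₀nI.
B = (4π×10⁻⁷)(3.800×10^3 m⁻¹)(21.2 A) = 0.1012 T.

B ≈ 101 mT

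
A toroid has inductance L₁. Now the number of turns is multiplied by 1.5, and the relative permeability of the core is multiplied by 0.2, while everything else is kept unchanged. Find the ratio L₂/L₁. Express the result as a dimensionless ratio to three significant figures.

For a toroid, L ∝ μᵣN²A/R.
L₂/L₁ = (1.5)^2 × (0.2) = 0.450.

L₂/L₁ = 0.450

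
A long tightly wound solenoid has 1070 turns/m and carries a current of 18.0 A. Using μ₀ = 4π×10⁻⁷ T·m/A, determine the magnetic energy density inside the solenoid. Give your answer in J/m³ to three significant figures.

u ≈ 233 J/m³

B = μ₀nI = (4π×10⁻⁷)(1.070×10^3)(18.0) = 2.420×10^-2 T.
u = B²/(2μ₀) = (2.420×10^-2)²/(2×4π×10⁻⁷) = 233.1 J/m³.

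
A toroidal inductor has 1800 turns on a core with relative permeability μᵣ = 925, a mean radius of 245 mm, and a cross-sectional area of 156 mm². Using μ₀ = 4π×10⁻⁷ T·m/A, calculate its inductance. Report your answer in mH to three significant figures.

For a thin toroid, L = μ₀μᵣN²A/(2πR).
L = (4π×10⁻⁷)(925)(1800)²(1.560×10^-4) / (2π×0.245 m) = 0.3817 H.

L ≈ 382 mH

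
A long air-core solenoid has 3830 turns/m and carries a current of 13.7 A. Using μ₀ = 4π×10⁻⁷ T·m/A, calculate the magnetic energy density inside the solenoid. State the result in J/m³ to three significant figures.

B = μ₀nI = (4π×10⁻⁷)(3.830×10^3)(13.7) = 6.594×10^-2 T.
u = B²/(2μ₀) = (6.594×10^-2)²/(2×4π×10⁻⁷) = 1.730×10^3 J/m³.

u ≈ 1730 J/m³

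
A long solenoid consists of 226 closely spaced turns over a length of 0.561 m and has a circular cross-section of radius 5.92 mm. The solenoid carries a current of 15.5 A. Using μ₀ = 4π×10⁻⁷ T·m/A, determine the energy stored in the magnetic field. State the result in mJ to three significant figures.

A = πr² = π(5.920×10^-3 m)² = 1.101×10^-4 m².
L = μ₀N²A/ℓ = (4π×10⁻⁷)(226)²(1.101×10^-4)/(0.561) = 1.260×10^-5 H.
U = ½LI² = ½(1.260×10^-5)(15.5)² = 1.513×10^-3 J.

U ≈ 1.51 mJ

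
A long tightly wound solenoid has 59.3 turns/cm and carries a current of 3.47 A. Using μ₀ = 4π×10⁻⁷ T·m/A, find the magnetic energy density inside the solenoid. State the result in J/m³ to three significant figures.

u ≈ 266 J/m³

B = μ₀nI = (4π×10⁻⁷)(5.930×10^3)(3.47) = 2.586×10^-2 T.
u = B²/(2μ₀) = (2.586×10^-2)²/(2×4π×10⁻⁷) = 266 J/m³.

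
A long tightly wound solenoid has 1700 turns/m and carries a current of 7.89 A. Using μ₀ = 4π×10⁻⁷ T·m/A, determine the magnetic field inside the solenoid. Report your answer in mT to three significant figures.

B ≈ 16.9 mT

Inside a long solenoid, B = μ₀nI.
B = (4π×10⁻⁷)(1.700×10^3 m⁻¹)(7.89 A) = 1.686×10^-2 T.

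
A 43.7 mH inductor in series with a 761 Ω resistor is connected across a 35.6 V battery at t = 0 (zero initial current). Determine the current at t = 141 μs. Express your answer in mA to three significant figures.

τ = L/R = 4.370×10^-2/761 = 5.742×10^-5 s; final current I_∞ = ε/R = 35.6/761 = 4.678×10^-2 A.
I(t) = I_∞(1 − e^(−t/τ)) with t/τ = 2.455.
I = (4.678×10^-2)(1 − e^(−2.455)) = 4.277×10^-2 A.

I ≈ 42.8 mA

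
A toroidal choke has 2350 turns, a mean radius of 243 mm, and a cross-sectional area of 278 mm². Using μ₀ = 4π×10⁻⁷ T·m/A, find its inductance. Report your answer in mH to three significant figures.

L ≈ 1.26 mH

For a thin toroid, L = μ₀N²A/(2πR).
L = (4π×10⁻⁷)(2350)²(2.780×10^-4) / (2π×0.243 m) = 1.264×10^-3 H.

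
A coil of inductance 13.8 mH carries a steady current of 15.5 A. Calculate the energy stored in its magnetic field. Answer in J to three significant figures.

Stored magnetic energy: U = ½LI².
U = ½(1.380×10^-2 H)(15.5 A)² = 1.658 J.

U ≈ 1.66 J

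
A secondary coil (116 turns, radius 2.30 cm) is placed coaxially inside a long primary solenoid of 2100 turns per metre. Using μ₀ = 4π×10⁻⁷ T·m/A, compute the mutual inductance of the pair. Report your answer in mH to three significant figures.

The outer solenoid produces a uniform field B₁ = μ₀n₁I₁ across the inner coil,
so the flux linkage is N₂Φ = N₂B₁A₂ = μ₀n₁N₂A₂·I₁, giving M = μ₀n₁N₂A₂.
A₂ = πr² = π(2.300×10^-2 m)² = 1.662×10^-3 m².
M = (4π×10⁻⁷)(2100)(116)(1.662×10^-3) = 5.087×10^-4 H.

M ≈ 0.509 mH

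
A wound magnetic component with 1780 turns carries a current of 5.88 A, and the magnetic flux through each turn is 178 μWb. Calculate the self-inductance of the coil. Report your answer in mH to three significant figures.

Self-inductance is defined by L = NΦ_B/I (flux linkage over current).
L = (1780)(1.780×10^-4 Wb)/(5.88 A) = 5.388×10^-2 H.

L ≈ 53.9 mH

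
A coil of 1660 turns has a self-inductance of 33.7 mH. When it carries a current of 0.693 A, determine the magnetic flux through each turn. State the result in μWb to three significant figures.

Φ_B ≈ 14.1 μWb

From L = NΦ_B/I, the flux per turn is Φ_B = LI/N.
Φ_B = (3.370×10^-2 H)(0.693 A)/1660 = 1.407×10^-5 Wb.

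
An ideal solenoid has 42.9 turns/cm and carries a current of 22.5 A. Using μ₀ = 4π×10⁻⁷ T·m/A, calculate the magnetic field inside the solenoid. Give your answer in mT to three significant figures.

Inside a long solenoid, B = μ₀nI.
B = (4π×10⁻⁷)(4.290×10^3 m⁻¹)(22.5 A) = 0.1213 T.

B ≈ 121 mT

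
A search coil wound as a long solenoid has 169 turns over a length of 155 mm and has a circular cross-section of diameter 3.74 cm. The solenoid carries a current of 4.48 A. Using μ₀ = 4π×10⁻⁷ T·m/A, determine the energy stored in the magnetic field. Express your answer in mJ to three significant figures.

A = π(d/2)² = π(1.870×10^-2 m)² = 1.099×10^-3 m².
L = μ₀N²A/ℓ = (4π×10⁻⁷)(169)²(1.099×10^-3)/(0.155) = 2.544×10^-4 H.
U = ½LI² = ½(2.544×10^-4)(4.48)² = 2.553×10^-3 J.

U ≈ 2.55 mJ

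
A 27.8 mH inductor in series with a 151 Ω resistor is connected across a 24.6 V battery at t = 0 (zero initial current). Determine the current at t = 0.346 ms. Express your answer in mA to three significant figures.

I ≈ 138 mA

τ = L/R = 2.780×10^-2/151 = 1.841×10^-4 s; final current I_∞ = ε/R = 24.6/151 = 0.1629 A.
I(t) = I_∞(1 − e^(−t/τ)) with t/τ = 1.879.
I = (0.1629)(1 − e^(−1.879)) = 0.138 A.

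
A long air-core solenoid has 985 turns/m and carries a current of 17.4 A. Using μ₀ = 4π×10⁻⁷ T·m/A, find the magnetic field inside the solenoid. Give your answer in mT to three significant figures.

Inside a long solenoid, B = μ₀nI.
B = (4π×10⁻⁷)(985 m⁻¹)(17.4 A) = 2.154×10^-2 T.

B ≈ 21.5 mT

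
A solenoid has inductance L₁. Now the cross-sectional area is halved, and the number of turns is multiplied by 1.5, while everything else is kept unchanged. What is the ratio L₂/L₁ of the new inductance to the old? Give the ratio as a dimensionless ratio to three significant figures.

For a solenoid, L ∝ μᵣN²A/ℓ.
L₂/L₁ = (0.5) × (1.5)^2 = 1.13.

L₂/L₁ = 1.13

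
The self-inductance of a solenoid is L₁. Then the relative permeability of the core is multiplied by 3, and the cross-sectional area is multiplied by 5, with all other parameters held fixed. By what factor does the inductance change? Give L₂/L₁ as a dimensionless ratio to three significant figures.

L₂/L₁ = 15.0

For a solenoid, L ∝ μᵣN²A/ℓ.
L₂/L₁ = (3) × (5) = 15.0.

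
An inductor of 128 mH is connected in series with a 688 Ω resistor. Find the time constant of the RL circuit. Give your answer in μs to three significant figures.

τ = L/R = (0.128 H)/(688 Ω) = 1.860×10^-4 s.

τ ≈ 186 μs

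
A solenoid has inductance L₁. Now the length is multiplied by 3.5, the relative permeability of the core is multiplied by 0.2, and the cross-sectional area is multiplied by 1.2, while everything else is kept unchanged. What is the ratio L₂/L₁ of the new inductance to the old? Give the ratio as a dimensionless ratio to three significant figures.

For a solenoid, L ∝ μᵣN²A/ℓ.
L₂/L₁ = (3.5)^-1 × (0.2) × (1.2) = 0.0686.

L₂/L₁ = 0.0686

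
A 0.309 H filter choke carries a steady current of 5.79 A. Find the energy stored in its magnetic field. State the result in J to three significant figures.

U ≈ 5.18 J

Stored magnetic energy: U = ½LI².
U = ½(0.309 H)(5.79 A)² = 5.179 J.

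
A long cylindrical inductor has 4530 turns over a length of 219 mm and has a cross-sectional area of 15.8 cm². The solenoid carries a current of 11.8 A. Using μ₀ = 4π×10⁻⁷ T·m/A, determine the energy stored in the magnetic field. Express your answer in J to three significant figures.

U ≈ 13.0 J

A = 15.8 cm² = 1.580×10^-3 m².
L = μ₀N²A/ℓ = (4π×10⁻⁷)(4530)²(1.580×10^-3)/(0.219) = 0.186 H.
U = ½LI² = ½(0.186)(11.8)² = 12.95 J.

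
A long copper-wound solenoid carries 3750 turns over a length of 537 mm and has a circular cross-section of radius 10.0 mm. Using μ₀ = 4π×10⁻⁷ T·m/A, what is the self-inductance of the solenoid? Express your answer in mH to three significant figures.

L ≈ 10.3 mH

A = πr² = π(1.000×10^-2 m)² = 3.142×10^-4 m².
For a long solenoid, L = μ₀N²A/ℓ.
L = (4π×10⁻⁷)(3750)²(3.142×10^-4)/(0.537 m) = 1.034×10^-2 H.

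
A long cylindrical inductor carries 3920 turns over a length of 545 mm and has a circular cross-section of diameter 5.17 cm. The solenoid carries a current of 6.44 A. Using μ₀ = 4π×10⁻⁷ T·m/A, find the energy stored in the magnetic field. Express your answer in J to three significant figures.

A = π(d/2)² = π(2.585×10^-2 m)² = 2.099×10^-3 m².
L = μ₀N²A/ℓ = (4π×10⁻⁷)(3920)²(2.099×10^-3)/(0.545) = 7.438×10^-2 H.
U = ½LI² = ½(7.438×10^-2)(6.44)² = 1.542 J.

U ≈ 1.54 J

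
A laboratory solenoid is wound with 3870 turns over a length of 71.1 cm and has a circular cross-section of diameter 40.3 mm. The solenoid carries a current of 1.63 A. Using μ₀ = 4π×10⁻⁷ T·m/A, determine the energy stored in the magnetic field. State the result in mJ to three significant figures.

U ≈ 44.9 mJ

A = π(d/2)² = π(2.015×10^-2 m)² = 1.276×10^-3 m².
L = μ₀N²A/ℓ = (4π×10⁻⁷)(3870)²(1.276×10^-3)/(0.711) = 3.376×10^-2 H.
U = ½LI² = ½(3.376×10^-2)(1.63)² = 4.485×10^-2 J.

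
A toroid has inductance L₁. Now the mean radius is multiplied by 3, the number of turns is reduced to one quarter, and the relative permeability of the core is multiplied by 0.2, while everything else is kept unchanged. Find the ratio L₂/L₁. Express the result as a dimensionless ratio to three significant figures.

L₂/L₁ = 0.00417

For a toroid, L ∝ μᵣN²A/R.
L₂/L₁ = (3)^-1 × (0.25)^2 × (0.2) = 0.00417.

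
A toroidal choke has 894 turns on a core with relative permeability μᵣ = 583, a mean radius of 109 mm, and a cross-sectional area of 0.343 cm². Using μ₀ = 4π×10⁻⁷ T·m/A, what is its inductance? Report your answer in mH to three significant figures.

For a thin toroid, L = μ₀μᵣN²A/(2πR).
L = (4π×10⁻⁷)(583)(894)²(3.430×10^-5) / (2π×0.109 m) = 2.933×10^-2 H.

L ≈ 29.3 mH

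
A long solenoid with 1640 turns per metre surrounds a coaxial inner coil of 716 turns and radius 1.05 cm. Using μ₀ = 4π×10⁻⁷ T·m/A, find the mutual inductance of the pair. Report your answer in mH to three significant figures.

M ≈ 0.511 mH

The outer solenoid produces a uniform field B₁ = μ₀n₁I₁ across the inner coil,
so the flux linkage is N₂Φ = N₂B₁A₂ = μ₀n₁N₂A₂·I₁, giving M = μ₀n₁N₂A₂.
A₂ = πr² = π(1.050×10^-2 m)² = 3.464×10^-4 m².
M = (4π×10⁻⁷)(1640)(716)(3.464×10^-4) = 5.111×10^-4 H.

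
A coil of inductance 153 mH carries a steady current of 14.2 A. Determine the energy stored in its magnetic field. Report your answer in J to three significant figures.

U ≈ 15.4 J

Stored magnetic energy: U = ½LI².
U = ½(0.153 H)(14.2 A)² = 15.43 J.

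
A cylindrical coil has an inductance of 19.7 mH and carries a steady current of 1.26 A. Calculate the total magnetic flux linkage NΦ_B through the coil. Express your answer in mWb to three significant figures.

From L = NΦ_B/I, the flux linkage is NΦ_B = LI.
NΦ_B = (1.970×10^-2 H)(1.26 A) = 2.482×10^-2 Wb.

NΦ_B ≈ 24.8 mWb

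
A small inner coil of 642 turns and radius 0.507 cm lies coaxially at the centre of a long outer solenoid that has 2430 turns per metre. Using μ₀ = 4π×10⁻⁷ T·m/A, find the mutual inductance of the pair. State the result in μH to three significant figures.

The outer solenoid produces a uniform field B₁ = μ₀n₁I₁ across the inner coil,
so the flux linkage is N₂Φ = N₂B₁A₂ = μ₀n₁N₂A₂·I₁, giving M = μ₀n₁N₂A₂.
A₂ = πr² = π(5.070×10^-3 m)² = 8.075×10^-5 m².
M = (4π×10⁻⁷)(2430)(642)(8.075×10^-5) = 1.583×10^-4 H.

M ≈ 158 μH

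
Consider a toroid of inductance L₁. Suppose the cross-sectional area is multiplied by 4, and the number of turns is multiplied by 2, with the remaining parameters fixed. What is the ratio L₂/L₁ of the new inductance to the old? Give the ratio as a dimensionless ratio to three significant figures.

L₂/L₁ = 16.0

For a toroid, L ∝ μᵣN²A/R.
L₂/L₁ = (4) × (2)^2 = 16.0.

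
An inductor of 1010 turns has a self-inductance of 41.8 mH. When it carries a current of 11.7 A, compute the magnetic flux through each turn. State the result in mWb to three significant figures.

Φ_B ≈ 0.484 mWb

From L = NΦ_B/I, the flux per turn is Φ_B = LI/N.
Φ_B = (4.180×10^-2 H)(11.7 A)/1010 = 4.842×10^-4 Wb.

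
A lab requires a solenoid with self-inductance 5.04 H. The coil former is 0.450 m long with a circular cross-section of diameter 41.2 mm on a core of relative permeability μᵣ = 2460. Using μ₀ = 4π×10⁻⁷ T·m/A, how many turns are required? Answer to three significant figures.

N ≈ 742 turns

A = π(d/2)² = π(2.060×10^-2 m)² = 1.333×10^-3 m².
From L = μ₀μᵣN²A/ℓ, N = √(Lℓ / (μ₀μᵣA)).
N = √[(5.04)(0.45) / ((4π×10⁻⁷)(2460)×1.333×10^-3)] = √(5.503×10^5) ≈ 741.8.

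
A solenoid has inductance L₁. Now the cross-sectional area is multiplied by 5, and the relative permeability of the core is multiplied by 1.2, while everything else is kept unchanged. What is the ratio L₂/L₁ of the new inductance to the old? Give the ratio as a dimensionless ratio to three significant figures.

For a solenoid, L ∝ μᵣN²A/ℓ.
L₂/L₁ = (5) × (1.2) = 6.00.

L₂/L₁ = 6.00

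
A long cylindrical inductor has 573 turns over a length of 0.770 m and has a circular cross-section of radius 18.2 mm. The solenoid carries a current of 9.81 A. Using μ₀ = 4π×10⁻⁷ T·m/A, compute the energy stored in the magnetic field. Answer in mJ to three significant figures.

A = πr² = π(1.820×10^-2 m)² = 1.041×10^-3 m².
L = μ₀N²A/ℓ = (4π×10⁻⁷)(573)²(1.041×10^-3)/(0.77) = 5.576×10^-4 H.
U = ½LI² = ½(5.576×10^-4)(9.81)² = 2.683×10^-2 J.

U ≈ 26.8 mJ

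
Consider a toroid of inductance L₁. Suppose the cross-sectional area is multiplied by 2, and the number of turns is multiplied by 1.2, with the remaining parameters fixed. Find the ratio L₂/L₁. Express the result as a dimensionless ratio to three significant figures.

L₂/L₁ = 2.88

For a toroid, L ∝ μᵣN²A/R.
L₂/L₁ = (2) × (1.2)^2 = 2.88.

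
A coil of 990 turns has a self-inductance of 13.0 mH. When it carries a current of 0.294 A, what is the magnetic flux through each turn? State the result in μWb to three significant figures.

From L = NΦ_B/I, the flux per turn is Φ_B = LI/N.
Φ_B = (1.300×10^-2 H)(0.294 A)/990 = 3.861×10^-6 Wb.

Φ_B ≈ 3.86 μWb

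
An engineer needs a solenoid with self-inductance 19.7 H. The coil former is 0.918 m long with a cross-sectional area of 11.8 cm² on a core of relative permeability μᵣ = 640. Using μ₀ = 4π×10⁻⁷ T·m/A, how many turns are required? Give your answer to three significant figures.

A = 11.8 cm² = 1.180×10^-3 m².
From L = μ₀μᵣN²A/ℓ, N = √(Lℓ / (μ₀μᵣA)).
N = √[(19.7)(0.918) / ((4π×10⁻⁷)(640)×1.180×10^-3)] = √(1.906×10^7) ≈ 4365.3.

N ≈ 4370 turns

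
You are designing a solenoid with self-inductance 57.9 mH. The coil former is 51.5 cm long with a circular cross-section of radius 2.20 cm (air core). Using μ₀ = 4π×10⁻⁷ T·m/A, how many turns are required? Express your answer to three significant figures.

A = πr² = π(2.200×10^-2 m)² = 1.521×10^-3 m².
From L = μ₀N²A/ℓ, N = √(Lℓ / (μ₀A)).
N = √[(5.790×10^-2)(0.515) / ((4π×10⁻⁷)×1.521×10^-3)] = √(1.561×10^7) ≈ 3950.4.

N ≈ 3950 turns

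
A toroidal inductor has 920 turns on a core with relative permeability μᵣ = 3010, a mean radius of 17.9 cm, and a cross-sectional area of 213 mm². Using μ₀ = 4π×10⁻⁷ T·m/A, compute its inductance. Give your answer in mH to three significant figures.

L ≈ 606 mH

For a thin toroid, L = μ₀μᵣN²A/(2πR).
L = (4π×10⁻⁷)(3010)(920)²(2.130×10^-4) / (2π×0.179 m) = 0.6063 H.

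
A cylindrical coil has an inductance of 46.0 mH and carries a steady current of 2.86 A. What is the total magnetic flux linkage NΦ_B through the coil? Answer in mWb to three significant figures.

From L = NΦ_B/I, the flux linkage is NΦ_B = LI.
NΦ_B = (4.600×10^-2 H)(2.86 A) = 0.1316 Wb.

NΦ_B ≈ 132 mWb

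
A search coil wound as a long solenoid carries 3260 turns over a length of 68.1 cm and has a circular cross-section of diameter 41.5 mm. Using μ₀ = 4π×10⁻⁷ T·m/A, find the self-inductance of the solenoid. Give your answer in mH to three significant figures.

L ≈ 26.5 mH

A = π(d/2)² = π(2.075×10^-2 m)² = 1.353×10^-3 m².
For a long solenoid, L = μ₀N²A/ℓ.
L = (4π×10⁻⁷)(3260)²(1.353×10^-3)/(0.681 m) = 2.653×10^-2 H.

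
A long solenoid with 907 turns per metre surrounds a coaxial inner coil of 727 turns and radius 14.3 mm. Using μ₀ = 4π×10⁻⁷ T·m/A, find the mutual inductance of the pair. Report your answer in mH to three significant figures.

The outer solenoid produces a uniform field B₁ = μ₀n₁I₁ across the inner coil,
so the flux linkage is N₂Φ = N₂B₁A₂ = μ₀n₁N₂A₂·I₁, giving M = μ₀n₁N₂A₂.
A₂ = πr² = π(1.430×10^-2 m)² = 6.424×10^-4 m².
M = (4π×10⁻⁷)(907)(727)(6.424×10^-4) = 5.323×10^-4 H.

M ≈ 0.532 mH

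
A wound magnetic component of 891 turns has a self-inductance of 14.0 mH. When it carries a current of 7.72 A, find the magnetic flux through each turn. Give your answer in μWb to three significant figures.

From L = NΦ_B/I, the flux per turn is Φ_B = LI/N.
Φ_B = (1.400×10^-2 H)(7.72 A)/891 = 1.213×10^-4 Wb.

Φ_B ≈ 121 μWb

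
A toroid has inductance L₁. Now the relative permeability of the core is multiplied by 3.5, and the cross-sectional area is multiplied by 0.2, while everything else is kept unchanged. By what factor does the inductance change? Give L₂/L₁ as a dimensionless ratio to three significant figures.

L₂/L₁ = 0.700

For a toroid, L ∝ μᵣN²A/R.
L₂/L₁ = (3.5) × (0.2) = 0.700.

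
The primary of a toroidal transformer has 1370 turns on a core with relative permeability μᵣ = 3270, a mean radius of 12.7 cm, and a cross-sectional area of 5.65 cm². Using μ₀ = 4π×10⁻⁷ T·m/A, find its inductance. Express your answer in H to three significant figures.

L ≈ 5.46 H

For a thin toroid, L = μ₀μᵣN²A/(2πR).
L = (4π×10⁻⁷)(3270)(1370)²(5.650×10^-4) / (2π×0.127 m) = 5.461 H.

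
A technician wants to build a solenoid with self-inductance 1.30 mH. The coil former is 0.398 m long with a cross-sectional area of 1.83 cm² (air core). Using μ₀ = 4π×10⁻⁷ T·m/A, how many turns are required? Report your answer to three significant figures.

N ≈ 1500 turns

A = 1.83 cm² = 1.830×10^-4 m².
From L = μ₀N²A/ℓ, N = √(Lℓ / (μ₀A)).
N = √[(1.300×10^-3)(0.398) / ((4π×10⁻⁷)×1.830×10^-4)] = √(2.250×10^6) ≈ 1500.0.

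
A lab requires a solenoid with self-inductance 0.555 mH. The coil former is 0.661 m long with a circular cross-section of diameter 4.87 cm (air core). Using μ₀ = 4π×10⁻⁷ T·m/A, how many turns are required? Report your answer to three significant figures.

A = π(d/2)² = π(2.435×10^-2 m)² = 1.863×10^-3 m².
From L = μ₀N²A/ℓ, N = √(Lℓ / (μ₀A)).
N = √[(5.550×10^-4)(0.661) / ((4π×10⁻⁷)×1.863×10^-3)] = √(1.567×10^5) ≈ 395.9.

N ≈ 396 turns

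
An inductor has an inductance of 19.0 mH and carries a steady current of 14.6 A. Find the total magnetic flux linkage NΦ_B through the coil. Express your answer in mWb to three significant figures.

NΦ_B ≈ 277 mWb

From L = NΦ_B/I, the flux linkage is NΦ_B = LI.
NΦ_B = (1.900×10^-2 H)(14.6 A) = 0.2774 Wb.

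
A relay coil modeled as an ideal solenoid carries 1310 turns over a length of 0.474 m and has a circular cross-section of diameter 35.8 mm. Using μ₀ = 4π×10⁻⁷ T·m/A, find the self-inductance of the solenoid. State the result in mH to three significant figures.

L ≈ 4.58 mH

A = π(d/2)² = π(1.790×10^-2 m)² = 1.007×10^-3 m².
For a long solenoid, L = μ₀N²A/ℓ.
L = (4π×10⁻⁷)(1310)²(1.007×10^-3)/(0.474 m) = 4.580×10^-3 H.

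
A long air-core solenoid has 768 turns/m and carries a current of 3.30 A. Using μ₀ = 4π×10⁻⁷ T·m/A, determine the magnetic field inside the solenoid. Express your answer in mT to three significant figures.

Inside a long solenoid, B = μ₀nI.
B = (4π×10⁻⁷)(768 m⁻¹)(3.30 A) = 3.1848×10^-3 T.

B ≈ 3.18 mT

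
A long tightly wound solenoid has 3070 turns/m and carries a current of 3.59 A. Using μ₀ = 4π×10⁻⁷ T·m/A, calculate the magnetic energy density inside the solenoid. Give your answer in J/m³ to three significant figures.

u ≈ 76.3 J/m³

B = μ₀nI = (4π×10⁻⁷)(3.070×10^3)(3.59) = 1.38498×10^-2 T.
u = B²/(2μ₀) = (1.38498×10^-2)²/(2×4π×10⁻⁷) = 76.32 J/m³.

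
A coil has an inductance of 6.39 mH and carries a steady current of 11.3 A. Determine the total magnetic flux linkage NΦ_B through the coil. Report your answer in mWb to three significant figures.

NΦ_B ≈ 72.2 mWb

From L = NΦ_B/I, the flux linkage is NΦ_B = LI.
NΦ_B = (6.390×10^-3 H)(11.3 A) = 7.221×10^-2 Wb.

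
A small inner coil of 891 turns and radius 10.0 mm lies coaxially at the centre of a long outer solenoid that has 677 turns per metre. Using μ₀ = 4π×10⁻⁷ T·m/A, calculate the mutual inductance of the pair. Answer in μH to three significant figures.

The outer solenoid produces a uniform field B₁ = μ₀n₁I₁ across the inner coil,
so the flux linkage is N₂Φ = N₂B₁A₂ = μ₀n₁N₂A₂·I₁, giving M = μ₀n₁N₂A₂.
A₂ = πr² = π(1.000×10^-2 m)² = 3.142×10^-4 m².
M = (4π×10⁻⁷)(677)(891)(3.142×10^-4) = 2.381×10^-4 H.

M ≈ 238 μH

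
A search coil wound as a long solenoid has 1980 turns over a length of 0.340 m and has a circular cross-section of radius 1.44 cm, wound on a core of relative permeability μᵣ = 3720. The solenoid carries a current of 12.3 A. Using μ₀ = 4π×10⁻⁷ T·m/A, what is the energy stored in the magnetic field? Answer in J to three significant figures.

A = πr² = π(1.440×10^-2 m)² = 6.514×10^-4 m².
L = μ₀μᵣN²A/ℓ = (4π×10⁻⁷)(3720)(1980)²(6.514×10^-4)/(0.34) = 35.11 H.
U = ½LI² = ½(35.11)(12.3)² = 2.656×10^3 J.

U ≈ 2660 J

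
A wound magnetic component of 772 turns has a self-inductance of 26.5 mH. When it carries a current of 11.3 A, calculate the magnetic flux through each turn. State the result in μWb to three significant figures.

Φ_B ≈ 388 μWb

From L = NΦ_B/I, the flux per turn is Φ_B = LI/N.
Φ_B = (2.650×10^-2 H)(11.3 A)/772 = 3.879×10^-4 Wb.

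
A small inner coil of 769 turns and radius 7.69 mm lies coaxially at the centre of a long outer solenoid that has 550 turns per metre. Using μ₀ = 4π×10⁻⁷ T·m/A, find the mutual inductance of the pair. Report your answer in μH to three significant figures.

The outer solenoid produces a uniform field B₁ = μ₀n₁I₁ across the inner coil,
so the flux linkage is N₂Φ = N₂B₁A₂ = μ₀n₁N₂A₂·I₁, giving M = μ₀n₁N₂A₂.
A₂ = πr² = π(7.690×10^-3 m)² = 1.858×10^-4 m².
M = (4π×10⁻⁷)(550)(769)(1.858×10^-4) = 9.874×10^-5 H.

M ≈ 98.7 μH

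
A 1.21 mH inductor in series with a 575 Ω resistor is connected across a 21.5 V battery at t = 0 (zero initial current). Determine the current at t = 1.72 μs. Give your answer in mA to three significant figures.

τ = L/R = 1.210×10^-3/575 = 2.104×10^-6 s; final current I_∞ = ε/R = 21.5/575 = 3.739×10^-2 A.
I(t) = I_∞(1 − e^(−t/τ)) with t/τ = 0.817.
I = (3.739×10^-2)(1 − e^(−0.817)) = 2.088×10^-2 A.

I ≈ 20.9 mA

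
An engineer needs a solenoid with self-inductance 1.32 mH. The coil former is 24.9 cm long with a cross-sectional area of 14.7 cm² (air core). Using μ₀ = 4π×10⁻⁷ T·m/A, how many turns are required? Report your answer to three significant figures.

A = 14.7 cm² = 1.470×10^-3 m².
From L = μ₀N²A/ℓ, N = √(Lℓ / (μ₀A)).
N = √[(1.320×10^-3)(0.249) / ((4π×10⁻⁷)×1.470×10^-3)] = √(1.779×10^5) ≈ 421.8.

N ≈ 422 turns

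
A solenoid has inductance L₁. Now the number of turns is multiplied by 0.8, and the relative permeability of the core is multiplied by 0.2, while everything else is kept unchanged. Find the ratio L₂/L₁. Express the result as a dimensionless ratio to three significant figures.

For a solenoid, L ∝ μᵣN²A/ℓ.
L₂/L₁ = (0.8)^2 × (0.2) = 0.128.

L₂/L₁ = 0.128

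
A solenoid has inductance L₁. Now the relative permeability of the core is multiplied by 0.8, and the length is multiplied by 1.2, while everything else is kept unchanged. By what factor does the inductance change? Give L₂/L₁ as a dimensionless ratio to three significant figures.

For a solenoid, L ∝ μᵣN²A/ℓ.
L₂/L₁ = (0.8) × (1.2)^-1 = 0.667.

L₂/L₁ = 0.667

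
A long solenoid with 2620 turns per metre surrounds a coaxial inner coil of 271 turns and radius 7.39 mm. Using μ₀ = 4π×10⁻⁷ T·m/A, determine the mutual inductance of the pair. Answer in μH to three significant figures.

The outer solenoid produces a uniform field B₁ = μ₀n₁I₁ across the inner coil,
so the flux linkage is N₂Φ = N₂B₁A₂ = μ₀n₁N₂A₂·I₁, giving M = μ₀n₁N₂A₂.
A₂ = πr² = π(7.390×10^-3 m)² = 1.716×10^-4 m².
M = (4π×10⁻⁷)(2620)(271)(1.716×10^-4) = 1.531×10^-4 H.

M ≈ 153 μH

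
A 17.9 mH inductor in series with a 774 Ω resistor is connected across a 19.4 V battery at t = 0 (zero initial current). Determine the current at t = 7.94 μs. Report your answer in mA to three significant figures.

I ≈ 7.28 mA

τ = L/R = 1.790×10^-2/774 = 2.313×10^-5 s; final current I_∞ = ε/R = 19.4/774 = 2.506×10^-2 A.
I(t) = I_∞(1 − e^(−t/τ)) with t/τ = 0.343.
I = (2.506×10^-2)(1 − e^(−0.343)) = 7.284×10^-3 A.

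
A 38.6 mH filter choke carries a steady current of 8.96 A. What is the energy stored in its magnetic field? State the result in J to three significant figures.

U ≈ 1.55 J

Stored magnetic energy: U = ½LI².
U = ½(3.860×10^-2 H)(8.96 A)² = 1.549 J.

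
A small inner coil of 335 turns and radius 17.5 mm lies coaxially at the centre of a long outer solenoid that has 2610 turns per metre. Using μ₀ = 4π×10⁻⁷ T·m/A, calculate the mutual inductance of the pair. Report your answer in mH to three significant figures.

M ≈ 1.06 mH

The outer solenoid produces a uniform field B₁ = μ₀n₁I₁ across the inner coil,
so the flux linkage is N₂Φ = N₂B₁A₂ = μ₀n₁N₂A₂·I₁, giving M = μ₀n₁N₂A₂.
A₂ = πr² = π(1.750×10^-2 m)² = 9.621×10^-4 m².
M = (4π×10⁻⁷)(2610)(335)(9.621×10^-4) = 1.057×10^-3 H.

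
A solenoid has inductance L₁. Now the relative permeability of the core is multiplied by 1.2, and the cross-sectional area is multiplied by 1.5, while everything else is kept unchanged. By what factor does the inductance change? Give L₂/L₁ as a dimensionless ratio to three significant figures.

For a solenoid, L ∝ μᵣN²A/ℓ.
L₂/L₁ = (1.2) × (1.5) = 1.80.

L₂/L₁ = 1.80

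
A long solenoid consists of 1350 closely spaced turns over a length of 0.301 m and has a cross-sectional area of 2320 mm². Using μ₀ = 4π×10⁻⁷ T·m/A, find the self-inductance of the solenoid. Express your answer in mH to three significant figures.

A = 2320 mm² = 2.320×10^-3 m².
For a long solenoid, L = μ₀N²A/ℓ.
L = (4π×10⁻⁷)(1350)²(2.320×10^-3)/(0.301 m) = 1.765×10^-2 H.

L ≈ 17.7 mH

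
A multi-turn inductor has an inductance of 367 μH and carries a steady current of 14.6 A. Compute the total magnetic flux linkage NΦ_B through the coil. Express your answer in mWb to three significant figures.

NΦ_B ≈ 5.36 mWb

From L = NΦ_B/I, the flux linkage is NΦ_B = LI.
NΦ_B = (3.670×10^-4 H)(14.6 A) = 5.358×10^-3 Wb.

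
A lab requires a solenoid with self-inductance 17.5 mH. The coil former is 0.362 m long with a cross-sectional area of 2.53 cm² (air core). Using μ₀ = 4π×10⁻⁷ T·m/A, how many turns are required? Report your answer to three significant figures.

A = 2.53 cm² = 2.530×10^-4 m².
From L = μ₀N²A/ℓ, N = √(Lℓ / (μ₀A)).
N = √[(1.750×10^-2)(0.362) / ((4π×10⁻⁷)×2.530×10^-4)] = √(1.993×10^7) ≈ 4463.8.

N ≈ 4460 turns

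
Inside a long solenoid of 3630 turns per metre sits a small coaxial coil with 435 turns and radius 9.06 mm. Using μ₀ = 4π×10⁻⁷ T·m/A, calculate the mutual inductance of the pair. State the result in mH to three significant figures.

The outer solenoid produces a uniform field B₁ = μ₀n₁I₁ across the inner coil,
so the flux linkage is N₂Φ = N₂B₁A₂ = μ₀n₁N₂A₂·I₁, giving M = μ₀n₁N₂A₂.
A₂ = πr² = π(9.060×10^-3 m)² = 2.579×10^-4 m².
M = (4π×10⁻⁷)(3630)(435)(2.579×10^-4) = 5.117×10^-4 H.

M ≈ 0.512 mH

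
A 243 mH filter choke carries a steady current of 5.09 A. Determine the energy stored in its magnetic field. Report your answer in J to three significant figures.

U ≈ 3.15 J

Stored magnetic energy: U = ½LI².
U = ½(0.243 H)(5.09 A)² = 3.148 J.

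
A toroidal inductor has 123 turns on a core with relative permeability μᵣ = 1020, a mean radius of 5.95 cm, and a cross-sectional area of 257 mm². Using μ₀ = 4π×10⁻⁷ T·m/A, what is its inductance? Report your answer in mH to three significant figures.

L ≈ 13.3 mH

For a thin toroid, L = μ₀μᵣN²A/(2πR).
L = (4π×10⁻⁷)(1020)(123)²(2.570×10^-4) / (2π×5.950×10^-2 m) = 1.333×10^-2 H.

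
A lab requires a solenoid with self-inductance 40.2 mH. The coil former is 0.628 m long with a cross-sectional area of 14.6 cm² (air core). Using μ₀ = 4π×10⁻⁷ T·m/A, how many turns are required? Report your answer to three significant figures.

N ≈ 3710 turns

A = 14.6 cm² = 1.460×10^-3 m².
From L = μ₀N²A/ℓ, N = √(Lℓ / (μ₀A)).
N = √[(4.020×10^-2)(0.628) / ((4π×10⁻⁷)×1.460×10^-3)] = √(1.376×10^7) ≈ 3709.5.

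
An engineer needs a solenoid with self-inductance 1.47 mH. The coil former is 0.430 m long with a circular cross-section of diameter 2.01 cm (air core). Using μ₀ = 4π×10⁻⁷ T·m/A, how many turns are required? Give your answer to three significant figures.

A = π(d/2)² = π(1.005×10^-2 m)² = 3.173×10^-4 m².
From L = μ₀N²A/ℓ, N = √(Lℓ / (μ₀A)).
N = √[(1.470×10^-3)(0.43) / ((4π×10⁻⁷)×3.173×10^-4)] = √(1.585×10^6) ≈ 1259.1.

N ≈ 1260 turns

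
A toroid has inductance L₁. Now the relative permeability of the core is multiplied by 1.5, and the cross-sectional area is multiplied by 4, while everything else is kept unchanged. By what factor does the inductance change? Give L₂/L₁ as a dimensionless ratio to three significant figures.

L₂/L₁ = 6.00

For a toroid, L ∝ μᵣN²A/R.
L₂/L₁ = (1.5) × (4) = 6.00.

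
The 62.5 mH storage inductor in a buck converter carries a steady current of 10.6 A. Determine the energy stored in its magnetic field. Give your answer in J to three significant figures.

U ≈ 3.51 J

Stored magnetic energy: U = ½LI².
U = ½(6.250×10^-2 H)(10.6 A)² = 3.511 J.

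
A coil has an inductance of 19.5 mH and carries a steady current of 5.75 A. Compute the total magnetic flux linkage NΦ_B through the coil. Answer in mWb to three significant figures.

From L = NΦ_B/I, the flux linkage is NΦ_B = LI.
NΦ_B = (1.950×10^-2 H)(5.75 A) = 0.1121 Wb.

NΦ_B ≈ 112 mWb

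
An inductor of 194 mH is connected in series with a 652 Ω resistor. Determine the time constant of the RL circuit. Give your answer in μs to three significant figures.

τ ≈ 298 μs

τ = L/R = (0.194 H)/(652 Ω) = 2.975×10^-4 s.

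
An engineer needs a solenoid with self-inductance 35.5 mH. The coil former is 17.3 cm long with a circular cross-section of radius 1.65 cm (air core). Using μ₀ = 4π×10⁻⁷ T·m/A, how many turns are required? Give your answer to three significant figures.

N ≈ 2390 turns

A = πr² = π(1.650×10^-2 m)² = 8.553×10^-4 m².
From L = μ₀N²A/ℓ, N = √(Lℓ / (μ₀A)).
N = √[(3.550×10^-2)(0.173) / ((4π×10⁻⁷)×8.553×10^-4)] = √(5.714×10^6) ≈ 2390.4.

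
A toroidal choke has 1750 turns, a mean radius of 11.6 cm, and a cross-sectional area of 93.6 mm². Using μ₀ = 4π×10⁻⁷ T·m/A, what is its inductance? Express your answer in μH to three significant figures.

For a thin toroid, L = μ₀N²A/(2πR).
L = (4π×10⁻⁷)(1750)²(9.360×10^-5) / (2π×0.116 m) = 4.942×10^-4 H.

L ≈ 494 μH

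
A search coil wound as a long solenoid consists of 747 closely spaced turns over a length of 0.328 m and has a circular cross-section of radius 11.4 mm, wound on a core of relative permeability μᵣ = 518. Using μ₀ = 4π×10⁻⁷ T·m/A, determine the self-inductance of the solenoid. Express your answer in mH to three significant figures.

L ≈ 452 mH

A = πr² = π(1.140×10^-2 m)² = 4.083×10^-4 m².
For a long solenoid, L = μ₀μᵣN²A/ℓ.
L = (4π×10⁻⁷)(518)(747)²(4.083×10^-4)/(0.328 m) = 0.4521 H.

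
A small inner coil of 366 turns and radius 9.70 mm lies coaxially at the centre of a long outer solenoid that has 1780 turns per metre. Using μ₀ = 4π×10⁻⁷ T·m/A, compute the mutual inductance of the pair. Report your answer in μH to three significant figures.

The outer solenoid produces a uniform field B₁ = μ₀n₁I₁ across the inner coil,
so the flux linkage is N₂Φ = N₂B₁A₂ = μ₀n₁N₂A₂·I₁, giving M = μ₀n₁N₂A₂.
A₂ = πr² = π(9.700×10^-3 m)² = 2.956×10^-4 m².
M = (4π×10⁻⁷)(1780)(366)(2.956×10^-4) = 2.420×10^-4 H.

M ≈ 242 μH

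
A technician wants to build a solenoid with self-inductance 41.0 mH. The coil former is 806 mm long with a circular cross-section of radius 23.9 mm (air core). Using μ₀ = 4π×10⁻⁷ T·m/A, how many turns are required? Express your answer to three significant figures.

A = πr² = π(2.390×10^-2 m)² = 1.7945×10^-3 m².
From L = μ₀N²A/ℓ, N = √(Lℓ / (μ₀A)).
N = √[(4.100×10^-2)(0.806) / ((4π×10⁻⁷)×1.7945×10^-3)] = √(1.465×10^7) ≈ 3828.1.

N ≈ 3830 turns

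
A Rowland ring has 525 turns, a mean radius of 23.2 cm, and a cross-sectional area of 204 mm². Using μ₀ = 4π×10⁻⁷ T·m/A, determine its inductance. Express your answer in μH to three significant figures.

L ≈ 48.5 μH

For a thin toroid, L = μ₀N²A/(2πR).
L = (4π×10⁻⁷)(525)²(2.040×10^-4) / (2π×0.232 m) = 4.847×10^-5 H.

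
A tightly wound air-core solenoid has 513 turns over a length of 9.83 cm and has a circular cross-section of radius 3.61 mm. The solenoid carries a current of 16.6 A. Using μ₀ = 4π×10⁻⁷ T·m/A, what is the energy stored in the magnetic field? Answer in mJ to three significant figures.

A = πr² = π(3.610×10^-3 m)² = 4.094×10^-5 m².
L = μ₀N²A/ℓ = (4π×10⁻⁷)(513)²(4.094×10^-5)/(9.830×10^-2) = 1.377×10^-4 H.
U = ½LI² = ½(1.377×10^-4)(16.6)² = 1.898×10^-2 J.

U ≈ 19.0 mJ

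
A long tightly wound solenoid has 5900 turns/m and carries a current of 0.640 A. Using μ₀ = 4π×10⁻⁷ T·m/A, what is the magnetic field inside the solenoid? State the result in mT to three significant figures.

B ≈ 4.75 mT

Inside a long solenoid, B = μ₀nI.
B = (4π×10⁻⁷)(5.900×10^3 m⁻¹)(0.640 A) = 4.745×10^-3 T.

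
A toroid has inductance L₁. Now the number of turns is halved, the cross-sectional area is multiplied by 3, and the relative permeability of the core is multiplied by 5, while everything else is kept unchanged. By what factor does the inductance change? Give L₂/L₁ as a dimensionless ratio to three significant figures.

L₂/L₁ = 3.75

For a toroid, L ∝ μᵣN²A/R.
L₂/L₁ = (0.5)^2 × (3) × (5) = 3.75.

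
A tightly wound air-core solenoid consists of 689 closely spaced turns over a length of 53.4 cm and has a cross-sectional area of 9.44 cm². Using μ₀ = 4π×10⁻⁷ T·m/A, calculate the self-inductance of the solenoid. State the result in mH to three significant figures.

L ≈ 1.05 mH

A = 9.44 cm² = 9.440×10^-4 m².
For a long solenoid, L = μ₀N²A/ℓ.
L = (4π×10⁻⁷)(689)²(9.440×10^-4)/(0.534 m) = 1.0546×10^-3 H.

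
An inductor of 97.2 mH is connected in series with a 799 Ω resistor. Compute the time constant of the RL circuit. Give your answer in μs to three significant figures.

τ = L/R = (9.720×10^-2 H)/(799 Ω) = 1.217×10^-4 s.

τ ≈ 122 μs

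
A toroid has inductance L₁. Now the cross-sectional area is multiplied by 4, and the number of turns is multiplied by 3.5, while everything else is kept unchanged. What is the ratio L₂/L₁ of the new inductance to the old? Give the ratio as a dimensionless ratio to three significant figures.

L₂/L₁ = 49.0

For a toroid, L ∝ μᵣN²A/R.
L₂/L₁ = (4) × (3.5)^2 = 49.0.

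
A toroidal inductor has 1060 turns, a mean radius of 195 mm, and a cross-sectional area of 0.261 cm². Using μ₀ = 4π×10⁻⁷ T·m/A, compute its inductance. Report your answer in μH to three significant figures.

For a thin toroid, L = μ₀N²A/(2πR).
L = (4π×10⁻⁷)(1060)²(2.610×10^-5) / (2π×0.195 m) = 3.008×10^-5 H.

L ≈ 30.1 μH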